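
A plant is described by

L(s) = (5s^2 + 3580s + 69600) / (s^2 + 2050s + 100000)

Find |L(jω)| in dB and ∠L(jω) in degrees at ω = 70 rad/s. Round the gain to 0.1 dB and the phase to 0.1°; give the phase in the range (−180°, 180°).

3.4 dB, 23.3°

Substitute s = j70:
Numerator: 5(j70)^2 + 3580(j70) + 69600 = 45100 + j250600
Denominator: (j70)^2 + 2050(j70) + 100000 = 95100 + j143500
|N| = √(45100² + 250600²) ≈ 2.5463e+05, ∠N ≈ 79.80°
|D| = √(95100² + 143500²) ≈ 1.7215e+05, ∠D ≈ 56.47°
|L| = 2.5463e+05 / 1.7215e+05 ≈ 1.4791
Gain = 20 log₁₀(1.4791) ≈ 3.40 dB
∠L = 79.80° − 56.47° = 23.33°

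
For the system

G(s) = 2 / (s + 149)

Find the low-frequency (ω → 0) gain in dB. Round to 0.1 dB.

-37.4 dB

G(0) = 2 / (149) ≈ 0.013423
20 log₁₀(0.013423) ≈ -37.44 dB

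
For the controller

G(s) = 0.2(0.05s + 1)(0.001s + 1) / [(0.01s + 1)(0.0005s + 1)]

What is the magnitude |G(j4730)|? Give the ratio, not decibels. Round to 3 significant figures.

At ω = 4730 rad/s:
zero (1 + j4730·0.05) = 1 + j236.5 → |·| ≈ 236.5, ∠ ≈ 89.76°
zero (1 + j4730·0.001) = 1 + j4.73 → |·| ≈ 4.8346, ∠ ≈ 78.06°
pole (1 + j4730·0.01) = 1 + j47.3 → |·| ≈ 47.311, ∠ ≈ 88.79°
pole (1 + j4730·0.0005) = 1 + j2.365 → |·| ≈ 2.5677, ∠ ≈ 67.08°
|G| = 0.2 · 236.5 · 4.8346 / (47.311 · 2.5677) ≈ 1.8824

1.88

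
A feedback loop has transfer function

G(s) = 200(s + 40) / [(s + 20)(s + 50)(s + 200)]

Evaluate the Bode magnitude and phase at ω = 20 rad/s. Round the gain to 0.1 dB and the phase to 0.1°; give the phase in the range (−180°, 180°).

-30.7 dB, -45.9°

At s = jω = j20:
zero (s+40): 40 + j20 → |·| = √(40²+20²) = √2000 ≈ 44.721, ∠ = arctan(20/40) ≈ 26.57°
pole (s+20): 20 + j20 → |·| = √(20²+20²) = √800 ≈ 28.284, ∠ = arctan(20/20) ≈ 45.00°
pole (s+50): 50 + j20 → |·| = √(50²+20²) = √2900 ≈ 53.852, ∠ = arctan(20/50) ≈ 21.80°
pole (s+200): 200 + j20 → |·| = √(200²+20²) = √40400 ≈ 201, ∠ = arctan(20/200) ≈ 5.71°
|G| = 200 · 44.721 / 3.0615e+05 ≈ 0.029215
Gain = 20 log₁₀(0.029215) ≈ -30.69 dB
∠G = 26.57° − 72.51° = -45.94°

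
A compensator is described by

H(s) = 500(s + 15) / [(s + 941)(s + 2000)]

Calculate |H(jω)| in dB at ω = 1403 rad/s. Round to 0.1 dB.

At s = jω = j1403:
zero (s+15): 15 + j1403 → |·| = √(15²+1403²) = √1968634 ≈ 1403.1, ∠ = arctan(1403/15) ≈ 89.39°
pole (s+941): 941 + j1403 → |·| = √(941²+1403²) = √2853890 ≈ 1689.3, ∠ = arctan(1403/941) ≈ 56.15°
pole (s+2000): 2000 + j1403 → |·| = √(2000²+1403²) = √5968409 ≈ 2443, ∠ = arctan(1403/2000) ≈ 35.05°
|H| = 500 · 1403.1 / 4.127e+06 ≈ 0.16999
Gain = 20 log₁₀(0.16999) ≈ -15.39 dB

-15.4 dB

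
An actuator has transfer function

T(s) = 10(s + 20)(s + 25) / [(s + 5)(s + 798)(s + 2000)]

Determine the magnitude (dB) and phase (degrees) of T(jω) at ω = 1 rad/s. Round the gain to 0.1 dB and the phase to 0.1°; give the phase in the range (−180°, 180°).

At s = jω = j1:
zero (s+20): 20 + j1 → |·| = √(20²+1²) = √401 ≈ 20.025, ∠ = arctan(1/20) ≈ 2.86°
zero (s+25): 25 + j1 → |·| = √(25²+1²) = √626 ≈ 25.02, ∠ = arctan(1/25) ≈ 2.29°
pole (s+5): 5 + j1 → |·| = √(5²+1²) = √26 ≈ 5.099, ∠ = arctan(1/5) ≈ 11.31°
pole (s+798): 798 + j1 → |·| = √(798²+1²) = √636805 ≈ 798, ∠ = arctan(1/798) ≈ 0.07°
pole (s+2000): 2000 + j1 → |·| = √(2000²+1²) = √4000001 ≈ 2000, ∠ = arctan(1/2000) ≈ 0.03°
|T| = 10 · 501.03 / 8.138e+06 ≈ 0.00061567
Gain = 20 log₁₀(0.00061567) ≈ -64.21 dB
∠T = 5.15° − 11.41° = -6.26°

-64.2 dB, -6.3°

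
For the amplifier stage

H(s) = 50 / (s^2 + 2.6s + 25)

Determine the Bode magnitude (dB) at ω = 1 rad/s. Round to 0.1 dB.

6.3 dB

At s = jω = j1:
quadratic: (j1)² + 2.6·j1 + 25 = 24 + j2.6 → |·| ≈ 24.14, ∠ ≈ 6.18°
|H| = 50 / 24.14 ≈ 2.0713
Gain = 20 log₁₀(2.0713) ≈ 6.32 dB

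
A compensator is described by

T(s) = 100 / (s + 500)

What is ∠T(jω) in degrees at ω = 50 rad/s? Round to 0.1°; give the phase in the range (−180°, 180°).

Substitute s = j50:
Numerator: 100 = 100 + j0
Denominator: (j50) + 500 = 500 + j50
|N| = √(100² + 0²) ≈ 100, ∠N ≈ 0.00°
|D| = √(500² + 50²) ≈ 502.49, ∠D ≈ 5.71°
∠T = 0.00° − 5.71° = -5.71°

-5.7°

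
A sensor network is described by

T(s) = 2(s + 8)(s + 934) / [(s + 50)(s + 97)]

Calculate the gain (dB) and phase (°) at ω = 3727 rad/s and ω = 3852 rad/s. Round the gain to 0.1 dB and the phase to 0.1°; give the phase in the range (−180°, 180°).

At s = jω = j3727:
zero (s+8): 8 + j3727 → |·| = √(8²+3727²) = √13890593 ≈ 3727, ∠ = arctan(3727/8) ≈ 89.88°
zero (s+934): 934 + j3727 → |·| = √(934²+3727²) = √14762885 ≈ 3842.2, ∠ = arctan(3727/934) ≈ 75.93°
pole (s+50): 50 + j3727 → |·| = √(50²+3727²) = √13893029 ≈ 3727.3, ∠ = arctan(3727/50) ≈ 89.23°
pole (s+97): 97 + j3727 → |·| = √(97²+3727²) = √13899938 ≈ 3728.3, ∠ = arctan(3727/97) ≈ 88.51°
|T| = 2 · 1.432e+07 / 1.3896e+07 ≈ 2.061
Gain = 20 log₁₀(2.061) ≈ 6.28 dB
∠T = 165.81° − 177.74° = -11.93°

At s = jω = j3852:
zero (s+8): 8 + j3852 → |·| = √(8²+3852²) = √14837968 ≈ 3852, ∠ = arctan(3852/8) ≈ 89.88°
zero (s+934): 934 + j3852 → |·| = √(934²+3852²) = √15710260 ≈ 3963.6, ∠ = arctan(3852/934) ≈ 76.37°
pole (s+50): 50 + j3852 → |·| = √(50²+3852²) = √14840404 ≈ 3852.3, ∠ = arctan(3852/50) ≈ 89.26°
pole (s+97): 97 + j3852 → |·| = √(97²+3852²) = √14847313 ≈ 3853.2, ∠ = arctan(3852/97) ≈ 88.56°
|T| = 2 · 1.5268e+07 / 1.4844e+07 ≈ 2.0571
Gain = 20 log₁₀(2.0571) ≈ 6.27 dB
∠T = 166.25° − 177.82° = -11.57°

ω = 3727: 6.3 dB, -11.9°; ω = 3852: 6.3 dB, -11.6°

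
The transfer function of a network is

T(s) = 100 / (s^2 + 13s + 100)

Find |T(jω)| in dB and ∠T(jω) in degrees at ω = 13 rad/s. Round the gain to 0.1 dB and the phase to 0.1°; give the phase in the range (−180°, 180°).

At s = jω = j13:
quadratic: (j13)² + 13·j13 + 100 = -69 + j169 → |·| ≈ 182.54, ∠ ≈ 112.21°
|T| = 100 / 182.54 ≈ 0.54783
Gain = 20 log₁₀(0.54783) ≈ -5.23 dB
∠T = 0.00° − 112.21° = -112.21°

-5.2 dB, -112.2°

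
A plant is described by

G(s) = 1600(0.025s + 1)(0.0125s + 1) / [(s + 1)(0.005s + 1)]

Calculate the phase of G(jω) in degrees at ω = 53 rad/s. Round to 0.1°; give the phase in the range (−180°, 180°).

At ω = 53 rad/s:
zero (1 + j53·0.025) = 1 + j1.325 → |·| ≈ 1.66, ∠ ≈ 52.96°
zero (1 + j53·0.0125) = 1 + j0.6625 → |·| ≈ 1.1995, ∠ ≈ 33.52°
pole (1 + j53·1) = 1 + j53 → |·| ≈ 53.009, ∠ ≈ 88.92°
pole (1 + j53·0.005) = 1 + j0.265 → |·| ≈ 1.0345, ∠ ≈ 14.84°
∠G = (52.96° + 33.52°) − (88.92° + 14.84°) = -17.28°

-17.3°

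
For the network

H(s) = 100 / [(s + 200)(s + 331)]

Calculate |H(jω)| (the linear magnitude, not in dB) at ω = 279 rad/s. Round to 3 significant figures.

0.000673

At s = jω = j279:
pole (s+200): 200 + j279 → |·| = √(200²+279²) = √117841 ≈ 343.28, ∠ = arctan(279/200) ≈ 54.37°
pole (s+331): 331 + j279 → |·| = √(331²+279²) = √187402 ≈ 432.9, ∠ = arctan(279/331) ≈ 40.13°
|H| = 100 / 1.4861e+05 ≈ 0.0006729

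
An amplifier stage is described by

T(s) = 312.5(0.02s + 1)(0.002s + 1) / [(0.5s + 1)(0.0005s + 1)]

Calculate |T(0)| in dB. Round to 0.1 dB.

49.9 dB

T(0) = 312.5 · 1 / 1 = 312.5
20 log₁₀(312.5) ≈ 49.90 dB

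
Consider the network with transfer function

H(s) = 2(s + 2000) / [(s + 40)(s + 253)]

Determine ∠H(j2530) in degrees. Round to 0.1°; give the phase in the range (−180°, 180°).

At s = jω = j2530:
zero (s+2000): 2000 + j2530 → |·| = √(2000²+2530²) = √10400900 ≈ 3225, ∠ = arctan(2530/2000) ≈ 51.67°
pole (s+40): 40 + j2530 → |·| = √(40²+2530²) = √6402500 ≈ 2530.3, ∠ = arctan(2530/40) ≈ 89.09°
pole (s+253): 253 + j2530 → |·| = √(253²+2530²) = √6464909 ≈ 2542.6, ∠ = arctan(2530/253) ≈ 84.29°
∠H = 51.67° − 173.38° = -121.71°

-121.7°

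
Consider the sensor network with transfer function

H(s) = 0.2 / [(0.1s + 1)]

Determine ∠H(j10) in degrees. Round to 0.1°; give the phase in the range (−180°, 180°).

At ω = 10 rad/s:
pole (1 + j10·0.1) = 1 + j1 → |·| ≈ 1.4142, ∠ ≈ 45.00°
∠H = (0°) − (45.00°) = -45.00°

-45.0°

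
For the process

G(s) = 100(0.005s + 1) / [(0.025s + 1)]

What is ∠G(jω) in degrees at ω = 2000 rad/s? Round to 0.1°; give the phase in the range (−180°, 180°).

-4.6°

At ω = 2000 rad/s:
zero (1 + j2000·0.005) = 1 + j10 → |·| ≈ 10.05, ∠ ≈ 84.29°
pole (1 + j2000·0.025) = 1 + j50 → |·| ≈ 50.01, ∠ ≈ 88.85°
∠G = (84.29°) − (88.85°) = -4.56°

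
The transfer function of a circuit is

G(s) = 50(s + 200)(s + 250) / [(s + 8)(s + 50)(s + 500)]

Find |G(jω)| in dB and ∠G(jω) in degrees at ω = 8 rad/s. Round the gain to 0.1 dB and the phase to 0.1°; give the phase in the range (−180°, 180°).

18.8 dB, -50.9°

At s = jω = j8:
zero (s+200): 200 + j8 → |·| = √(200²+8²) = √40064 ≈ 200.16, ∠ = arctan(8/200) ≈ 2.29°
zero (s+250): 250 + j8 → |·| = √(250²+8²) = √62564 ≈ 250.13, ∠ = arctan(8/250) ≈ 1.83°
pole (s+8): 8 + j8 → |·| = √(8²+8²) = √128 ≈ 11.314, ∠ = arctan(8/8) ≈ 45.00°
pole (s+50): 50 + j8 → |·| = √(50²+8²) = √2564 ≈ 50.636, ∠ = arctan(8/50) ≈ 9.09°
pole (s+500): 500 + j8 → |·| = √(500²+8²) = √250064 ≈ 500.06, ∠ = arctan(8/500) ≈ 0.92°
|G| = 50 · 50066 / 2.8648e+05 ≈ 8.7381
Gain = 20 log₁₀(8.7381) ≈ 18.83 dB
∠G = 4.12° − 55.01° = -50.89°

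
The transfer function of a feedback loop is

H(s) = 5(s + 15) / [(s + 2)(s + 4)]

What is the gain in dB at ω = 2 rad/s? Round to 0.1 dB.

15.5 dB

At s = jω = j2:
zero (s+15): 15 + j2 → |·| = √(15²+2²) = √229 ≈ 15.133, ∠ = arctan(2/15) ≈ 7.59°
pole (s+2): 2 + j2 → |·| = √(2²+2²) = √8 ≈ 2.8284, ∠ = arctan(2/2) ≈ 45.00°
pole (s+4): 4 + j2 → |·| = √(4²+2²) = √20 ≈ 4.4721, ∠ = arctan(2/4) ≈ 26.57°
|H| = 5 · 15.133 / 12.649 ≈ 5.9819
Gain = 20 log₁₀(5.9819) ≈ 15.54 dB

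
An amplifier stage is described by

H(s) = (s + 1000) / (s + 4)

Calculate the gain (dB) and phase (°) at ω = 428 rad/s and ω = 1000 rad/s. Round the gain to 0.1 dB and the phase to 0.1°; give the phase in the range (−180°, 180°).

ω = 428: 8.1 dB, -66.3°; ω = 1000: 3.0 dB, -44.8°

Substitute s = j428:
Numerator: (j428) + 1000 = 1000 + j428
Denominator: (j428) + 4 = 4 + j428
|N| = √(1000² + 428²) ≈ 1087.7, ∠N ≈ 23.17°
|D| = √(4² + 428²) ≈ 428.02, ∠D ≈ 89.46°
|H| = 1087.7 / 428.02 ≈ 2.5412
Gain = 20 log₁₀(2.5412) ≈ 8.10 dB
∠H = 23.17° − 89.46° = -66.29°

Substitute s = j1000:
Numerator: (j1000) + 1000 = 1000 + j1000
Denominator: (j1000) + 4 = 4 + j1000
|N| = √(1000² + 1000²) ≈ 1414.2, ∠N ≈ 45.00°
|D| = √(4² + 1000²) ≈ 1000, ∠D ≈ 89.77°
|H| = 1414.2 / 1000 ≈ 1.4142
Gain = 20 log₁₀(1.4142) ≈ 3.01 dB
∠H = 45.00° − 89.77° = -44.77°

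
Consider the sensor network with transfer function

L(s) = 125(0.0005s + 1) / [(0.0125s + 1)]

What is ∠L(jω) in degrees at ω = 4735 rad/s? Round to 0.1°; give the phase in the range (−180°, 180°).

-21.9°

At ω = 4735 rad/s:
zero (1 + j4735·0.0005) = 1 + j2.3675 → |·| ≈ 2.57, ∠ ≈ 67.10°
pole (1 + j4735·0.0125) = 1 + j59.1875 → |·| ≈ 59.196, ∠ ≈ 89.03°
∠L = (67.10°) − (89.03°) = -21.93°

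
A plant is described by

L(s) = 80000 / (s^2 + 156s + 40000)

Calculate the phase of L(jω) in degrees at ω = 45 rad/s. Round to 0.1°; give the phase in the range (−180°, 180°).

-10.5°

At s = jω = j45:
quadratic: (j45)² + 156·j45 + 40000 = 37975 + j7020 → |·| ≈ 38618, ∠ ≈ 10.47°
∠L = 0.00° − 10.47° = -10.47°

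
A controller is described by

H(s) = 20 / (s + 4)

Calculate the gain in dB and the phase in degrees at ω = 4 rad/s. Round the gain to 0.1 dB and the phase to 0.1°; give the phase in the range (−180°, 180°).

11.0 dB, -45.0°

Substitute s = j4:
Numerator: 20 = 20 + j0
Denominator: (j4) + 4 = 4 + j4
|N| = √(20² + 0²) ≈ 20, ∠N ≈ 0.00°
|D| = √(4² + 4²) ≈ 5.6569, ∠D ≈ 45.00°
|H| = 20 / 5.6569 ≈ 3.5355
Gain = 20 log₁₀(3.5355) ≈ 10.97 dB
∠H = 0.00° − 45.00° = -45.00°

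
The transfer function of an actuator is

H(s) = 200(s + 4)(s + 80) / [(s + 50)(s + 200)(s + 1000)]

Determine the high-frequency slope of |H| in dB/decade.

-20 dB/decade

Each pole contributes −20 dB/decade at high frequency; each zero contributes +20 dB/decade.
Net: 2 zero(s) − 3 pole(s) → -20 dB/decade.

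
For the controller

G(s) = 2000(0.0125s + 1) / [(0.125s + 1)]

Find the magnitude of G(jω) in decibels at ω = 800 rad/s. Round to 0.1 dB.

46.1 dB

At ω = 800 rad/s:
zero (1 + j800·0.0125) = 1 + j10 → |·| ≈ 10.05, ∠ ≈ 84.29°
pole (1 + j800·0.125) = 1 + j100 → |·| ≈ 100, ∠ ≈ 89.43°
|G| = 2000 · 10.05 / (100) ≈ 201
Gain = 20 log₁₀(201) ≈ 46.06 dB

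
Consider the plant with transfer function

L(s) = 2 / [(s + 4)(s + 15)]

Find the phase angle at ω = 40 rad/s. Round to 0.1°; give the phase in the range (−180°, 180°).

At s = jω = j40:
pole (s+4): 4 + j40 → |·| = √(4²+40²) = √1616 ≈ 40.2, ∠ = arctan(40/4) ≈ 84.29°
pole (s+15): 15 + j40 → |·| = √(15²+40²) = √1825 ≈ 42.72, ∠ = arctan(40/15) ≈ 69.44°
∠L = 0.00° − 153.73° = -153.73°

-153.7°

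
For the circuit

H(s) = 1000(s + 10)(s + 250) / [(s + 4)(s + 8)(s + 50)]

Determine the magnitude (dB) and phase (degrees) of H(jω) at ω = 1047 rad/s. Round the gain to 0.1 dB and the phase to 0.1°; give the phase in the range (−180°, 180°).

At s = jω = j1047:
zero (s+10): 10 + j1047 → |·| = √(10²+1047²) = √1096309 ≈ 1047, ∠ = arctan(1047/10) ≈ 89.45°
zero (s+250): 250 + j1047 → |·| = √(250²+1047²) = √1158709 ≈ 1076.4, ∠ = arctan(1047/250) ≈ 76.57°
pole (s+4): 4 + j1047 → |·| = √(4²+1047²) = √1096225 ≈ 1047, ∠ = arctan(1047/4) ≈ 89.78°
pole (s+8): 8 + j1047 → |·| = √(8²+1047²) = √1096273 ≈ 1047, ∠ = arctan(1047/8) ≈ 89.56°
pole (s+50): 50 + j1047 → |·| = √(50²+1047²) = √1098709 ≈ 1048.2, ∠ = arctan(1047/50) ≈ 87.27°
|H| = 1000 · 1.127e+06 / 1.149e+09 ≈ 0.98085
Gain = 20 log₁₀(0.98085) ≈ -0.17 dB
∠H = 166.02° − 266.61° = -100.59°

-0.2 dB, -100.6°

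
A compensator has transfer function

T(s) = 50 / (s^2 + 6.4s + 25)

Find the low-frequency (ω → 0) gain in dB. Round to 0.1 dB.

6.0 dB

T(0) = 50 / 25 = 2
20 log₁₀(2) ≈ 6.02 dB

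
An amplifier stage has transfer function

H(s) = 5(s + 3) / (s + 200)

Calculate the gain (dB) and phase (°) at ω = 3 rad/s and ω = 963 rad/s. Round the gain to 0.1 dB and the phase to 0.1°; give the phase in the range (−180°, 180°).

At s = jω = j3:
zero (s+3): 3 + j3 → |·| = √(3²+3²) = √18 ≈ 4.2426, ∠ = arctan(3/3) ≈ 45.00°
pole (s+200): 200 + j3 → |·| = √(200²+3²) = √40009 ≈ 200.02, ∠ = arctan(3/200) ≈ 0.86°
|H| = 5 · 4.2426 / 200.02 ≈ 0.10605
Gain = 20 log₁₀(0.10605) ≈ -19.49 dB
∠H = 45.00° − 0.86° = 44.14°

At s = jω = j963:
zero (s+3): 3 + j963 → |·| = √(3²+963²) = √927378 ≈ 963, ∠ = arctan(963/3) ≈ 89.82°
pole (s+200): 200 + j963 → |·| = √(200²+963²) = √967369 ≈ 983.55, ∠ = arctan(963/200) ≈ 78.27°
|H| = 5 · 963 / 983.55 ≈ 4.8955
Gain = 20 log₁₀(4.8955) ≈ 13.80 dB
∠H = 89.82° − 78.27° = 11.55°

ω = 3: -19.5 dB, 44.1°; ω = 963: 13.8 dB, 11.6°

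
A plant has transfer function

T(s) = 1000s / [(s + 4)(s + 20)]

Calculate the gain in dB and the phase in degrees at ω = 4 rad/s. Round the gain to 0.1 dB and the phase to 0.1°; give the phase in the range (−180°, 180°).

30.8 dB, 33.7°

At s = jω = j4:
zero at origin: s = j4 → |·| = 4, ∠ = 90.00°
pole (s+4): 4 + j4 → |·| = √(4²+4²) = √32 ≈ 5.6569, ∠ = arctan(4/4) ≈ 45.00°
pole (s+20): 20 + j4 → |·| = √(20²+4²) = √416 ≈ 20.396, ∠ = arctan(4/20) ≈ 11.31°
|T| = 1000 · 4 / 115.38 ≈ 34.668
Gain = 20 log₁₀(34.668) ≈ 30.80 dB
∠T = 90.00° − 56.31° = 33.69°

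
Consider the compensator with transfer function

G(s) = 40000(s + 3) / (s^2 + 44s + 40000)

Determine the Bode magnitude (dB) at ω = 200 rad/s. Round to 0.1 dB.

59.2 dB

At s = jω = j200:
zero (s+3): 3 + j200 → |·| = √(3²+200²) = √40009 ≈ 200.02, ∠ = arctan(200/3) ≈ 89.14°
quadratic: (j200)² + 44·j200 + 40000 = 0 + j8800 → |·| ≈ 8800, ∠ ≈ 90.00°
|G| = 40000 · 200.02 / 8800 ≈ 909.18
Gain = 20 log₁₀(909.18) ≈ 59.17 dB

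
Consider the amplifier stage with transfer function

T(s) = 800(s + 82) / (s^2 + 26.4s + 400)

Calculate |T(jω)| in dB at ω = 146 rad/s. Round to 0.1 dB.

16.0 dB

At s = jω = j146:
zero (s+82): 82 + j146 → |·| = √(82²+146²) = √28040 ≈ 167.45, ∠ = arctan(146/82) ≈ 60.68°
quadratic: (j146)² + 26.4·j146 + 400 = -20916 + j3854.4 → |·| ≈ 21268, ∠ ≈ 169.56°
|T| = 800 · 167.45 / 21268 ≈ 6.2987
Gain = 20 log₁₀(6.2987) ≈ 15.99 dB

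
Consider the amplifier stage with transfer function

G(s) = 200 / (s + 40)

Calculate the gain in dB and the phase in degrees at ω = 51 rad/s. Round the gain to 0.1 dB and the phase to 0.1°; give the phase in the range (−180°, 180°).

9.8 dB, -51.9°

Substitute s = j51:
Numerator: 200 = 200 + j0
Denominator: (j51) + 40 = 40 + j51
|N| = √(200² + 0²) ≈ 200, ∠N ≈ 0.00°
|D| = √(40² + 51²) ≈ 64.815, ∠D ≈ 51.89°
|G| = 200 / 64.815 ≈ 3.0857
Gain = 20 log₁₀(3.0857) ≈ 9.79 dB
∠G = 0.00° − 51.89° = -51.89°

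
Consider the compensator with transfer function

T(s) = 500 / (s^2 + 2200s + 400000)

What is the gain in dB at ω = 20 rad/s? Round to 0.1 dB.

-58.1 dB

Substitute s = j20:
Numerator: 500 = 500 + j0
Denominator: (j20)^2 + 2200(j20) + 400000 = 399600 + j44000
|N| = √(500² + 0²) ≈ 500, ∠N ≈ 0.00°
|D| = √(399600² + 44000²) ≈ 4.0202e+05, ∠D ≈ 6.28°
|T| = 500 / 4.0202e+05 ≈ 0.0012437
Gain = 20 log₁₀(0.0012437) ≈ -58.11 dB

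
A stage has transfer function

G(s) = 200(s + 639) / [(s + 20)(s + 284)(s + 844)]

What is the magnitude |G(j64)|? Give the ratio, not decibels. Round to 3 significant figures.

0.00777

At s = jω = j64:
zero (s+639): 639 + j64 → |·| = √(639²+64²) = √412417 ≈ 642.2, ∠ = arctan(64/639) ≈ 5.72°
pole (s+20): 20 + j64 → |·| = √(20²+64²) = √4496 ≈ 67.052, ∠ = arctan(64/20) ≈ 72.65°
pole (s+284): 284 + j64 → |·| = √(284²+64²) = √84752 ≈ 291.12, ∠ = arctan(64/284) ≈ 12.70°
pole (s+844): 844 + j64 → |·| = √(844²+64²) = √716432 ≈ 846.42, ∠ = arctan(64/844) ≈ 4.34°
|G| = 200 · 642.2 / 1.6522e+07 ≈ 0.0077739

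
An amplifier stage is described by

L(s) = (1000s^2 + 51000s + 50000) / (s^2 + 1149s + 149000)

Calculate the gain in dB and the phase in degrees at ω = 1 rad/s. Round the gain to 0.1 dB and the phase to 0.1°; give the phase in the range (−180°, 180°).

Substitute s = j1:
Numerator: 1000(j1)^2 + 51000(j1) + 50000 = 49000 + j51000
Denominator: (j1)^2 + 1149(j1) + 149000 = 148999 + j1149
|N| = √(49000² + 51000²) ≈ 70725, ∠N ≈ 46.15°
|D| = √(148999² + 1149²) ≈ 1.49e+05, ∠D ≈ 0.44°
|L| = 70725 / 1.49e+05 ≈ 0.47466
Gain = 20 log₁₀(0.47466) ≈ -6.47 dB
∠L = 46.15° − 0.44° = 45.71°

-6.5 dB, 45.7°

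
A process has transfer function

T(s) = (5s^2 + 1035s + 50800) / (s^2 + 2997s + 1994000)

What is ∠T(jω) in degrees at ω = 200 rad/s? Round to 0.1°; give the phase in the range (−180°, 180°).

108.7°

Substitute s = j200:
Numerator: 5(j200)^2 + 1035(j200) + 50800 = -149200 + j207000
Denominator: (j200)^2 + 2997(j200) + 1994000 = 1954000 + j599400
|N| = √(149200² + 207000²) ≈ 2.5517e+05, ∠N ≈ 125.78°
|D| = √(1954000² + 599400²) ≈ 2.0439e+06, ∠D ≈ 17.05°
∠T = 125.78° − 17.05° = 108.73°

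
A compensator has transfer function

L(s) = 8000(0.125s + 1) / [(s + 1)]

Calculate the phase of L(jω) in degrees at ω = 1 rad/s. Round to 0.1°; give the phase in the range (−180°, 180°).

At ω = 1 rad/s:
zero (1 + j1·0.125) = 1 + j0.125 → |·| ≈ 1.0078, ∠ ≈ 7.13°
pole (1 + j1·1) = 1 + j1 → |·| ≈ 1.4142, ∠ ≈ 45.00°
∠L = (7.13°) − (45.00°) = -37.87°

-37.9°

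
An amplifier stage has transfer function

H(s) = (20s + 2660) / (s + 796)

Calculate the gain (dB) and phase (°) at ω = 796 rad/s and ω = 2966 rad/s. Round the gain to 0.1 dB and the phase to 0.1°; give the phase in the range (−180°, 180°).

Substitute s = j796:
Numerator: 20(j796) + 2660 = 2660 + j15920
Denominator: (j796) + 796 = 796 + j796
|N| = √(2660² + 15920²) ≈ 16141, ∠N ≈ 80.51°
|D| = √(796² + 796²) ≈ 1125.7, ∠D ≈ 45.00°
|H| = 16141 / 1125.7 ≈ 14.339
Gain = 20 log₁₀(14.339) ≈ 23.13 dB
∠H = 80.51° − 45.00° = 35.51°

Substitute s = j2966:
Numerator: 20(j2966) + 2660 = 2660 + j59320
Denominator: (j2966) + 796 = 796 + j2966
|N| = √(2660² + 59320²) ≈ 59380, ∠N ≈ 87.43°
|D| = √(796² + 2966²) ≈ 3071, ∠D ≈ 74.98°
|H| = 59380 / 3071 ≈ 19.336
Gain = 20 log₁₀(19.336) ≈ 25.73 dB
∠H = 87.43° − 74.98° = 12.45°

ω = 796: 23.1 dB, 35.5°; ω = 2966: 25.7 dB, 12.5°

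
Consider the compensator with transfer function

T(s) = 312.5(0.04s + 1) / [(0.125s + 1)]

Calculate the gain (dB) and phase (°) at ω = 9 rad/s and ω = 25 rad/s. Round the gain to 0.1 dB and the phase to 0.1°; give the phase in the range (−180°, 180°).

ω = 9: 46.9 dB, -28.6°; ω = 25: 42.6 dB, -27.3°

At ω = 9 rad/s:
zero (1 + j9·0.04) = 1 + j0.36 → |·| ≈ 1.0628, ∠ ≈ 19.80°
pole (1 + j9·0.125) = 1 + j1.125 → |·| ≈ 1.5052, ∠ ≈ 48.37°
|T| = 312.5 · 1.0628 / (1.5052) ≈ 220.65
Gain = 20 log₁₀(220.65) ≈ 46.87 dB
∠T = (19.80°) − (48.37°) = -28.57°

At ω = 25 rad/s:
zero (1 + j25·0.04) = 1 + j1 → |·| ≈ 1.4142, ∠ ≈ 45.00°
pole (1 + j25·0.125) = 1 + j3.125 → |·| ≈ 3.2811, ∠ ≈ 72.26°
|T| = 312.5 · 1.4142 / (3.2811) ≈ 134.69
Gain = 20 log₁₀(134.69) ≈ 42.59 dB
∠T = (45.00°) − (72.26°) = -27.26°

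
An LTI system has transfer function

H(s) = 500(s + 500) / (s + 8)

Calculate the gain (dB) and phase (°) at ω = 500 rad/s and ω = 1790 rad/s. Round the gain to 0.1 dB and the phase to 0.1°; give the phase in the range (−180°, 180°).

ω = 500: 57.0 dB, -44.1°; ω = 1790: 54.3 dB, -15.4°

At s = jω = j500:
zero (s+500): 500 + j500 → |·| = √(500²+500²) = √500000 ≈ 707.11, ∠ = arctan(500/500) ≈ 45.00°
pole (s+8): 8 + j500 → |·| = √(8²+500²) = √250064 ≈ 500.06, ∠ = arctan(500/8) ≈ 89.08°
|H| = 500 · 707.11 / 500.06 ≈ 707.03
Gain = 20 log₁₀(707.03) ≈ 56.99 dB
∠H = 45.00° − 89.08° = -44.08°

At s = jω = j1790:
zero (s+500): 500 + j1790 → |·| = √(500²+1790²) = √3454100 ≈ 1858.5, ∠ = arctan(1790/500) ≈ 74.39°
pole (s+8): 8 + j1790 → |·| = √(8²+1790²) = √3204164 ≈ 1790, ∠ = arctan(1790/8) ≈ 89.74°
|H| = 500 · 1858.5 / 1790 ≈ 519.13
Gain = 20 log₁₀(519.13) ≈ 54.31 dB
∠H = 74.39° − 89.74° = -15.35°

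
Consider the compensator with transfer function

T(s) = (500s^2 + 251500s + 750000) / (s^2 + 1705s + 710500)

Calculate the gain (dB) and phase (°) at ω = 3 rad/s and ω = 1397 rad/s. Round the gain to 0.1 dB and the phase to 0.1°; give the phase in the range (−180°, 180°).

Substitute s = j3:
Numerator: 500(j3)^2 + 251500(j3) + 750000 = 745500 + j754500
Denominator: (j3)^2 + 1705(j3) + 710500 = 710491 + j5115
|N| = √(745500² + 754500²) ≈ 1.0607e+06, ∠N ≈ 45.34°
|D| = √(710491² + 5115²) ≈ 7.1051e+05, ∠D ≈ 0.41°
|T| = 1.0607e+06 / 7.1051e+05 ≈ 1.4929
Gain = 20 log₁₀(1.4929) ≈ 3.48 dB
∠T = 45.34° − 0.41° = 44.93°

Substitute s = j1397:
Numerator: 500(j1397)^2 + 251500(j1397) + 750000 = -975054500 + j351345500
Denominator: (j1397)^2 + 1705(j1397) + 710500 = -1241109 + j2381885
|N| = √(975054500² + 351345500²) ≈ 1.0364e+09, ∠N ≈ 160.18°
|D| = √(1241109² + 2381885²) ≈ 2.6858e+06, ∠D ≈ 117.52°
|T| = 1.0364e+09 / 2.6858e+06 ≈ 385.88
Gain = 20 log₁₀(385.88) ≈ 51.73 dB
∠T = 160.18° − 117.52° = 42.66°

ω = 3: 3.5 dB, 44.9°; ω = 1397: 51.7 dB, 42.7°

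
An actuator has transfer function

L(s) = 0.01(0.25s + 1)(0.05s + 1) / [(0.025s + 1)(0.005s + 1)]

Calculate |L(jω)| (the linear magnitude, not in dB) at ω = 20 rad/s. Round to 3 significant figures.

At ω = 20 rad/s:
zero (1 + j20·0.25) = 1 + j5 → |·| ≈ 5.099, ∠ ≈ 78.69°
zero (1 + j20·0.05) = 1 + j1 → |·| ≈ 1.4142, ∠ ≈ 45.00°
pole (1 + j20·0.025) = 1 + j0.5 → |·| ≈ 1.118, ∠ ≈ 26.57°
pole (1 + j20·0.005) = 1 + j0.1 → |·| ≈ 1.005, ∠ ≈ 5.71°
|L| = 0.01 · 5.099 · 1.4142 / (1.118 · 1.005) ≈ 0.064178

0.0642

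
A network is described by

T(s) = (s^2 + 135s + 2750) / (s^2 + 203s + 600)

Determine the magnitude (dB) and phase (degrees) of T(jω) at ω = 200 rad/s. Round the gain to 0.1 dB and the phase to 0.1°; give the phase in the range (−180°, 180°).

Substitute s = j200:
Numerator: (j200)^2 + 135(j200) + 2750 = -37250 + j27000
Denominator: (j200)^2 + 203(j200) + 600 = -39400 + j40600
|N| = √(37250² + 27000²) ≈ 46006, ∠N ≈ 144.06°
|D| = √(39400² + 40600²) ≈ 56575, ∠D ≈ 134.14°
|T| = 46006 / 56575 ≈ 0.81319
Gain = 20 log₁₀(0.81319) ≈ -1.80 dB
∠T = 144.06° − 134.14° = 9.92°

-1.8 dB, 9.9°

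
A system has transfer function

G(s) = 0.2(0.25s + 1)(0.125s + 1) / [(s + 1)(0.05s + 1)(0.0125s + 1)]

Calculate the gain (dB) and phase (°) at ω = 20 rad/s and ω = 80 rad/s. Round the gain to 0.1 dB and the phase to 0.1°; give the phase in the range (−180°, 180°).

At ω = 20 rad/s:
zero (1 + j20·0.25) = 1 + j5 → |·| ≈ 5.099, ∠ ≈ 78.69°
zero (1 + j20·0.125) = 1 + j2.5 → |·| ≈ 2.6926, ∠ ≈ 68.20°
pole (1 + j20·1) = 1 + j20 → |·| ≈ 20.025, ∠ ≈ 87.14°
pole (1 + j20·0.05) = 1 + j1 → |·| ≈ 1.4142, ∠ ≈ 45.00°
pole (1 + j20·0.0125) = 1 + j0.25 → |·| ≈ 1.0308, ∠ ≈ 14.04°
|G| = 0.2 · 5.099 · 2.6926 / (20.025 · 1.4142 · 1.0308) ≈ 0.094065
Gain = 20 log₁₀(0.094065) ≈ -20.53 dB
∠G = (78.69° + 68.20°) − (87.14° + 45.00° + 14.04°) = 0.71°

At ω = 80 rad/s:
zero (1 + j80·0.25) = 1 + j20 → |·| ≈ 20.025, ∠ ≈ 87.14°
zero (1 + j80·0.125) = 1 + j10 → |·| ≈ 10.05, ∠ ≈ 84.29°
pole (1 + j80·1) = 1 + j80 → |·| ≈ 80.006, ∠ ≈ 89.28°
pole (1 + j80·0.05) = 1 + j4 → |·| ≈ 4.1231, ∠ ≈ 75.96°
pole (1 + j80·0.0125) = 1 + j1 → |·| ≈ 1.4142, ∠ ≈ 45.00°
|G| = 0.2 · 20.025 · 10.05 / (80.006 · 4.1231 · 1.4142) ≈ 0.08628
Gain = 20 log₁₀(0.08628) ≈ -21.28 dB
∠G = (87.14° + 84.29°) − (89.28° + 75.96° + 45.00°) = -38.81°

ω = 20: -20.5 dB, 0.7°; ω = 80: -21.3 dB, -38.8°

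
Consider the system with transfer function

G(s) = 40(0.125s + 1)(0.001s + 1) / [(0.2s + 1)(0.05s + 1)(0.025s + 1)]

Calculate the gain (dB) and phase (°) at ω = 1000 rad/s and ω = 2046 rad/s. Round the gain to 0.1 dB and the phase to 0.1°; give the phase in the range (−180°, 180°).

At ω = 1000 rad/s:
zero (1 + j1000·0.125) = 1 + j125 → |·| ≈ 125, ∠ ≈ 89.54°
zero (1 + j1000·0.001) = 1 + j1 → |·| ≈ 1.4142, ∠ ≈ 45.00°
pole (1 + j1000·0.2) = 1 + j200 → |·| ≈ 200, ∠ ≈ 89.71°
pole (1 + j1000·0.05) = 1 + j50 → |·| ≈ 50.01, ∠ ≈ 88.85°
pole (1 + j1000·0.025) = 1 + j25 → |·| ≈ 25.02, ∠ ≈ 87.71°
|G| = 40 · 125 · 1.4142 / (200 · 50.01 · 25.02) ≈ 0.028256
Gain = 20 log₁₀(0.028256) ≈ -30.98 dB
∠G = (89.54° + 45.00°) − (89.71° + 88.85° + 87.71°) = -131.73°

At ω = 2046 rad/s:
zero (1 + j2046·0.125) = 1 + j255.75 → |·| ≈ 255.75, ∠ ≈ 89.78°
zero (1 + j2046·0.001) = 1 + j2.046 → |·| ≈ 2.2773, ∠ ≈ 63.95°
pole (1 + j2046·0.2) = 1 + j409.2 → |·| ≈ 409.2, ∠ ≈ 89.86°
pole (1 + j2046·0.05) = 1 + j102.3 → |·| ≈ 102.3, ∠ ≈ 89.44°
pole (1 + j2046·0.025) = 1 + j51.15 → |·| ≈ 51.16, ∠ ≈ 88.88°
|G| = 40 · 255.75 · 2.2773 / (409.2 · 102.3 · 51.16) ≈ 0.010878
Gain = 20 log₁₀(0.010878) ≈ -39.27 dB
∠G = (89.78° + 63.95°) − (89.86° + 89.44° + 88.88°) = -114.45°

ω = 1000: -31.0 dB, -131.7°; ω = 2046: -39.3 dB, -114.5°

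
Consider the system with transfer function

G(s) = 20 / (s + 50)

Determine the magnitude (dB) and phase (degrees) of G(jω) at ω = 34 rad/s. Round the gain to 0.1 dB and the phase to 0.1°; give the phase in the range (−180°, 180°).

-9.6 dB, -34.2°

Substitute s = j34:
Numerator: 20 = 20 + j0
Denominator: (j34) + 50 = 50 + j34
|N| = √(20² + 0²) ≈ 20, ∠N ≈ 0.00°
|D| = √(50² + 34²) ≈ 60.465, ∠D ≈ 34.22°
|G| = 20 / 60.465 ≈ 0.33077
Gain = 20 log₁₀(0.33077) ≈ -9.61 dB
∠G = 0.00° − 34.22° = -34.22°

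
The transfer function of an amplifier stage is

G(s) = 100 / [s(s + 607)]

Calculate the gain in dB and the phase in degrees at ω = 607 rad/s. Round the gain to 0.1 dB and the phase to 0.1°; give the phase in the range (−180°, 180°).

At s = jω = j607:
pole (s+607): 607 + j607 → |·| = √(607²+607²) = √736898 ≈ 858.43, ∠ = arctan(607/607) ≈ 45.00°
pole at origin: |s| = 607, ∠ = 90.00° (in denominator)
|G| = 100 / 5.2107e+05 ≈ 0.00019191
Gain = 20 log₁₀(0.00019191) ≈ -74.34 dB
∠G = 0.00° − 135.00° = -135.00°

-74.3 dB, -135.0°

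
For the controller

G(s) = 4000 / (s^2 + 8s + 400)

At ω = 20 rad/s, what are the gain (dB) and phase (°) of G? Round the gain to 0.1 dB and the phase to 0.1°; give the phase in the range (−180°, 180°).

28.0 dB, -90.0°

At s = jω = j20:
quadratic: (j20)² + 8·j20 + 400 = 0 + j160 → |·| ≈ 160, ∠ ≈ 90.00°
|G| = 4000 / 160 ≈ 25
Gain = 20 log₁₀(25) ≈ 27.96 dB
∠G = 0.00° − 90.00° = -90.00°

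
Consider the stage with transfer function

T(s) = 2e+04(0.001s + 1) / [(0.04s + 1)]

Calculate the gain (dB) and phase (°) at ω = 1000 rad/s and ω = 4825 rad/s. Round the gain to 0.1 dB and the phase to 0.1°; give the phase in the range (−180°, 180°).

ω = 1000: 57.0 dB, -43.6°; ω = 4825: 54.2 dB, -11.4°

At ω = 1000 rad/s:
zero (1 + j1000·0.001) = 1 + j1 → |·| ≈ 1.4142, ∠ ≈ 45.00°
pole (1 + j1000·0.04) = 1 + j40 → |·| ≈ 40.012, ∠ ≈ 88.57°
|T| = 2e+04 · 1.4142 / (40.012) ≈ 706.89
Gain = 20 log₁₀(706.89) ≈ 56.99 dB
∠T = (45.00°) − (88.57°) = -43.57°

At ω = 4825 rad/s:
zero (1 + j4825·0.001) = 1 + j4.825 → |·| ≈ 4.9275, ∠ ≈ 78.29°
pole (1 + j4825·0.04) = 1 + j193 → |·| ≈ 193, ∠ ≈ 89.70°
|T| = 2e+04 · 4.9275 / (193) ≈ 510.62
Gain = 20 log₁₀(510.62) ≈ 54.16 dB
∠T = (78.29°) − (89.70°) = -11.41°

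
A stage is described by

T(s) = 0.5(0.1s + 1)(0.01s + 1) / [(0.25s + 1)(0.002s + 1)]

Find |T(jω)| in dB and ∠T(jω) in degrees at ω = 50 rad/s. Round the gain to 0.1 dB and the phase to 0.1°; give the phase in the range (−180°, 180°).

-12.9 dB, 14.1°

At ω = 50 rad/s:
zero (1 + j50·0.1) = 1 + j5 → |·| ≈ 5.099, ∠ ≈ 78.69°
zero (1 + j50·0.01) = 1 + j0.5 → |·| ≈ 1.118, ∠ ≈ 26.57°
pole (1 + j50·0.25) = 1 + j12.5 → |·| ≈ 12.54, ∠ ≈ 85.43°
pole (1 + j50·0.002) = 1 + j0.1 → |·| ≈ 1.005, ∠ ≈ 5.71°
|T| = 0.5 · 5.099 · 1.118 / (12.54 · 1.005) ≈ 0.22617
Gain = 20 log₁₀(0.22617) ≈ -12.91 dB
∠T = (78.69° + 26.57°) − (85.43° + 5.71°) = 14.12°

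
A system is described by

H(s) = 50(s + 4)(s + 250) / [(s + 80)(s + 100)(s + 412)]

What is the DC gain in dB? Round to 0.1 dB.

-36.4 dB

H(0) = 50·4·250 / (80·100·412) ≈ 0.01517
20 log₁₀(0.01517) ≈ -36.38 dB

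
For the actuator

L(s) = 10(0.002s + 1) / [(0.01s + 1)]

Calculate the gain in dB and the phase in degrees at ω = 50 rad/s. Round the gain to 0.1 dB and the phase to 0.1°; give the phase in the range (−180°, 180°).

19.1 dB, -20.9°

At ω = 50 rad/s:
zero (1 + j50·0.002) = 1 + j0.1 → |·| ≈ 1.005, ∠ ≈ 5.71°
pole (1 + j50·0.01) = 1 + j0.5 → |·| ≈ 1.118, ∠ ≈ 26.57°
|L| = 10 · 1.005 / (1.118) ≈ 8.9893
Gain = 20 log₁₀(8.9893) ≈ 19.07 dB
∠L = (5.71°) − (26.57°) = -20.86°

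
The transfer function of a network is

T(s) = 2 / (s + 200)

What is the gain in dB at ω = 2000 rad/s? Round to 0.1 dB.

Substitute s = j2000:
Numerator: 2 = 2 + j0
Denominator: (j2000) + 200 = 200 + j2000
|N| = √(2² + 0²) ≈ 2, ∠N ≈ 0.00°
|D| = √(200² + 2000²) ≈ 2010, ∠D ≈ 84.29°
|T| = 2 / 2010 ≈ 0.00099502
Gain = 20 log₁₀(0.00099502) ≈ -60.04 dB

-60.0 dB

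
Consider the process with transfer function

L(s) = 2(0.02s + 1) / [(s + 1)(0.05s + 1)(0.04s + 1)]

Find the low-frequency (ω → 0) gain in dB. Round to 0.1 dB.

6.0 dB

L(0) = 2 · 1 / 1 = 2
20 log₁₀(2) ≈ 6.02 dB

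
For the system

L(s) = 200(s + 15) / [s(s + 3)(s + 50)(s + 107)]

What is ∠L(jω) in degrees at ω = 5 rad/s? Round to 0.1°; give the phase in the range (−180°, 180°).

At s = jω = j5:
zero (s+15): 15 + j5 → |·| = √(15²+5²) = √250 ≈ 15.811, ∠ = arctan(5/15) ≈ 18.43°
pole (s+3): 3 + j5 → |·| = √(3²+5²) = √34 ≈ 5.831, ∠ = arctan(5/3) ≈ 59.04°
pole (s+50): 50 + j5 → |·| = √(50²+5²) = √2525 ≈ 50.249, ∠ = arctan(5/50) ≈ 5.71°
pole (s+107): 107 + j5 → |·| = √(107²+5²) = √11474 ≈ 107.12, ∠ = arctan(5/107) ≈ 2.68°
pole at origin: |s| = 5, ∠ = 90.00° (in denominator)
∠L = 18.43° − 157.43° = -139.00°

-139.0°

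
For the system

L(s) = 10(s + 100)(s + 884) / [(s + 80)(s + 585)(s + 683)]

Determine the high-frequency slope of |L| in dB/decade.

-20 dB/decade

Each pole contributes −20 dB/decade at high frequency; each zero contributes +20 dB/decade.
Net: 2 zero(s) − 3 pole(s) → -20 dB/decade.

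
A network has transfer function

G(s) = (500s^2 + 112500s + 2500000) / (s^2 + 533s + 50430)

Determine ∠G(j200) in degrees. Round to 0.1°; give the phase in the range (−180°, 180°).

43.5°

Substitute s = j200:
Numerator: 500(j200)^2 + 112500(j200) + 2500000 = -17500000 + j22500000
Denominator: (j200)^2 + 533(j200) + 50430 = 10430 + j106600
|N| = √(17500000² + 22500000²) ≈ 2.8504e+07, ∠N ≈ 127.87°
|D| = √(10430² + 106600²) ≈ 1.0711e+05, ∠D ≈ 84.41°
∠G = 127.87° − 84.41° = 43.46°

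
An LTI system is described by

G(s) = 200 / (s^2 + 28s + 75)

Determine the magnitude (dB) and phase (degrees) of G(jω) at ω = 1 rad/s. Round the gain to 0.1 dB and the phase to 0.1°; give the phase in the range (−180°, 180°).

Substitute s = j1:
Numerator: 200 = 200 + j0
Denominator: (j1)^2 + 28(j1) + 75 = 74 + j28
|N| = √(200² + 0²) ≈ 200, ∠N ≈ 0.00°
|D| = √(74² + 28²) ≈ 79.12, ∠D ≈ 20.73°
|G| = 200 / 79.12 ≈ 2.5278
Gain = 20 log₁₀(2.5278) ≈ 8.05 dB
∠G = 0.00° − 20.73° = -20.73°

8.1 dB, -20.7°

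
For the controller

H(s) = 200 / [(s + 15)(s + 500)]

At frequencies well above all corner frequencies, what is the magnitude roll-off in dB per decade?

-40 dB/decade

Each pole contributes −20 dB/decade at high frequency; each zero contributes +20 dB/decade.
Net: 0 zero(s) − 2 pole(s) → -40 dB/decade.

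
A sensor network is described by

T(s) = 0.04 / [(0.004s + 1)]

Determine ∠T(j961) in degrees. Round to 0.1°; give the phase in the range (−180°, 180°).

-75.4°

At ω = 961 rad/s:
pole (1 + j961·0.004) = 1 + j3.844 → |·| ≈ 3.9719, ∠ ≈ 75.42°
∠T = (0°) − (75.42°) = -75.42°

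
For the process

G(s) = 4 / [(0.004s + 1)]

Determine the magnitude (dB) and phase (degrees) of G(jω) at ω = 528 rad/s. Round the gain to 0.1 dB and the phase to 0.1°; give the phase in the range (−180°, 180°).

At ω = 528 rad/s:
pole (1 + j528·0.004) = 1 + j2.112 → |·| ≈ 2.3368, ∠ ≈ 64.66°
|G| = 4 · 1 / (2.3368) ≈ 1.7117
Gain = 20 log₁₀(1.7117) ≈ 4.67 dB
∠G = (0°) − (64.66°) = -64.66°

4.7 dB, -64.7°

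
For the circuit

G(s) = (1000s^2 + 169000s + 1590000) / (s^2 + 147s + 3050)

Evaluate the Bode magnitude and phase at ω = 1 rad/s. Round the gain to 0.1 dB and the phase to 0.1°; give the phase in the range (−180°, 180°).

Substitute s = j1:
Numerator: 1000(j1)^2 + 169000(j1) + 1590000 = 1589000 + j169000
Denominator: (j1)^2 + 147(j1) + 3050 = 3049 + j147
|N| = √(1589000² + 169000²) ≈ 1.598e+06, ∠N ≈ 6.07°
|D| = √(3049² + 147²) ≈ 3052.5, ∠D ≈ 2.76°
|G| = 1.598e+06 / 3052.5 ≈ 523.51
Gain = 20 log₁₀(523.51) ≈ 54.38 dB
∠G = 6.07° − 2.76° = 3.31°

54.4 dB, 3.3°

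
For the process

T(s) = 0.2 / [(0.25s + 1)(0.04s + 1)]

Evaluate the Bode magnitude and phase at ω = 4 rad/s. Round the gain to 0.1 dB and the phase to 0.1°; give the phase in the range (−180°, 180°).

-17.1 dB, -54.1°

At ω = 4 rad/s:
pole (1 + j4·0.25) = 1 + j1 → |·| ≈ 1.4142, ∠ ≈ 45.00°
pole (1 + j4·0.04) = 1 + j0.16 → |·| ≈ 1.0127, ∠ ≈ 9.09°
|T| = 0.2 · 1 / (1.4142 · 1.0127) ≈ 0.13965
Gain = 20 log₁₀(0.13965) ≈ -17.10 dB
∠T = (0°) − (45.00° + 9.09°) = -54.09°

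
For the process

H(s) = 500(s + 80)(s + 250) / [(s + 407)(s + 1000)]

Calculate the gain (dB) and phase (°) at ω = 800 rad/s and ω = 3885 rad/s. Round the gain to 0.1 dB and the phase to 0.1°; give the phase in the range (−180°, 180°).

At s = jω = j800:
zero (s+80): 80 + j800 → |·| = √(80²+800²) = √646400 ≈ 803.99, ∠ = arctan(800/80) ≈ 84.29°
zero (s+250): 250 + j800 → |·| = √(250²+800²) = √702500 ≈ 838.15, ∠ = arctan(800/250) ≈ 72.65°
pole (s+407): 407 + j800 → |·| = √(407²+800²) = √805649 ≈ 897.58, ∠ = arctan(800/407) ≈ 63.04°
pole (s+1000): 1000 + j800 → |·| = √(1000²+800²) = √1640000 ≈ 1280.6, ∠ = arctan(800/1000) ≈ 38.66°
|H| = 500 · 6.7386e+05 / 1.1494e+06 ≈ 293.14
Gain = 20 log₁₀(293.14) ≈ 49.34 dB
∠H = 156.94° − 101.70° = 55.24°

At s = jω = j3885:
zero (s+80): 80 + j3885 → |·| = √(80²+3885²) = √15099625 ≈ 3885.8, ∠ = arctan(3885/80) ≈ 88.82°
zero (s+250): 250 + j3885 → |·| = √(250²+3885²) = √15155725 ≈ 3893, ∠ = arctan(3885/250) ≈ 86.32°
pole (s+407): 407 + j3885 → |·| = √(407²+3885²) = √15258874 ≈ 3906.3, ∠ = arctan(3885/407) ≈ 84.02°
pole (s+1000): 1000 + j3885 → |·| = √(1000²+3885²) = √16093225 ≈ 4011.6, ∠ = arctan(3885/1000) ≈ 75.57°
|H| = 500 · 1.5127e+07 / 1.5671e+07 ≈ 482.64
Gain = 20 log₁₀(482.64) ≈ 53.67 dB
∠H = 175.14° − 159.59° = 15.55°

ω = 800: 49.3 dB, 55.2°; ω = 3885: 53.7 dB, 15.6°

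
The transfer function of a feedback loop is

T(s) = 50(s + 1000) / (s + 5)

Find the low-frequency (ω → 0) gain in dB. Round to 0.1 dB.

T(0) = 50·1000 / (5) = 10000
20 log₁₀(10000) ≈ 80.00 dB

80.0 dB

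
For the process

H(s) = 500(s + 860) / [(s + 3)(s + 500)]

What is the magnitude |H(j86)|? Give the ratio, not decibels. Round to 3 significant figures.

At s = jω = j86:
zero (s+860): 860 + j86 → |·| = √(860²+86²) = √746996 ≈ 864.29, ∠ = arctan(86/860) ≈ 5.71°
pole (s+3): 3 + j86 → |·| = √(3²+86²) = √7405 ≈ 86.052, ∠ = arctan(86/3) ≈ 88.00°
pole (s+500): 500 + j86 → |·| = √(500²+86²) = √257396 ≈ 507.34, ∠ = arctan(86/500) ≈ 9.76°
|H| = 500 · 864.29 / 43658 ≈ 9.8984

9.90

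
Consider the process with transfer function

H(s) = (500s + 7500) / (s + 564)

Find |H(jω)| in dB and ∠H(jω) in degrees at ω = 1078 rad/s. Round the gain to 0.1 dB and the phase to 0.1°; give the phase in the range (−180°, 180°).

Substitute s = j1078:
Numerator: 500(j1078) + 7500 = 7500 + j539000
Denominator: (j1078) + 564 = 564 + j1078
|N| = √(7500² + 539000²) ≈ 5.3905e+05, ∠N ≈ 89.20°
|D| = √(564² + 1078²) ≈ 1216.6, ∠D ≈ 62.38°
|H| = 5.3905e+05 / 1216.6 ≈ 443.08
Gain = 20 log₁₀(443.08) ≈ 52.93 dB
∠H = 89.20° − 62.38° = 26.82°

52.9 dB, 26.8°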